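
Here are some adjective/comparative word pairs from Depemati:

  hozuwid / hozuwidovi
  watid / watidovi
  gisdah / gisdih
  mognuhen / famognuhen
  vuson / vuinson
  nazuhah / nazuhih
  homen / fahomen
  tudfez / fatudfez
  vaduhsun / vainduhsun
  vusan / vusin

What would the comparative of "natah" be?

vusan and homen both end in -n yet inflect differently (vusin, fahomen), so the final letter is not what conditions the rule; the last vowel is.
"natah" has last vowel 'a'. The stems whose last vowel is 'a' (nazuhah → nazuhih, gisdah → gisdih, vusan → vusin) change the last vowel to 'i'.
The other patterns: stems whose last vowel is 'i' add -ovi; stems whose last vowel is 'e' add the prefix fa-; stems whose last vowel is 'o' or 'u' insert -in- after the first vowel.
So natah → natih.

natih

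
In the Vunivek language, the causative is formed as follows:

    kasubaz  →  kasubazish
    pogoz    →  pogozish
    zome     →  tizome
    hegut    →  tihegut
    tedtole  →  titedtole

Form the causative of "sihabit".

tisihabit

pogoz and zome both have 2 vowels yet inflect differently (pogozish, tizome), so the number of vowels is not what conditions the rule; the final letter is.
"sihabit" ends in -t. The one such stem in the data (hegut → tihegut) adds the prefix ti-, so the same rule applies.
So sihabit → tisihabit.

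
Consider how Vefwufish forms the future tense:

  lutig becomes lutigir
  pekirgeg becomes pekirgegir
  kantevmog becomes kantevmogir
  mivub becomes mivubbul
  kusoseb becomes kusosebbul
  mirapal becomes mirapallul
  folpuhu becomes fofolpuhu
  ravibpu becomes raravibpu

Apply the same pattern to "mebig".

pekirgeg and kusoseb both have last vowel 'e' yet inflect differently (pekirgegir, kusosebbul), so the last vowel is not what conditions the rule; the final letter is.
"mebig" ends in -g. The stems ending in -g (lutig → lutigir, pekirgeg → pekirgegir, kantevmog → kantevmogir) add -ir.
The other patterns: stems ending in -b or -l double the final consonant and add -ul; stems ending in -u repeat the first consonant+vowel as a prefix.
So mebig → mebigir.

mebigir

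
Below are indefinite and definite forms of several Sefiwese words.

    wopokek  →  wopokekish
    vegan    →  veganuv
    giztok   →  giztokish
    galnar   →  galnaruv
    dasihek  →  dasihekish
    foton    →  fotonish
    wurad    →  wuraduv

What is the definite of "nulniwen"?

"nulniwen" has last vowel 'e'. The stems whose last vowel is 'e' (wopokek → wopokekish, dasihek → dasihekish) add -ish.
The other pattern: stems whose last vowel is 'a' add -uv.
So nulniwen → nulniwenish.

nulniwenish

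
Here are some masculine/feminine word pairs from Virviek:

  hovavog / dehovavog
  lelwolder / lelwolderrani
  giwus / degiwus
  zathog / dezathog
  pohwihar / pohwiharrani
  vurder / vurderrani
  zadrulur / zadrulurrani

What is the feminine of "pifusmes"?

depifusmes

zadrulur and giwus both have last vowel 'u' yet inflect differently (zadrulurrani, degiwus), so the last vowel is not what conditions the rule; the final letter is.
"pifusmes" ends in -s. The one such stem in the data (giwus → degiwus) adds the prefix de-, so the same rule applies.
The other pattern: stems ending in -r double the final consonant and add -ani.
So pifusmes → depifusmes.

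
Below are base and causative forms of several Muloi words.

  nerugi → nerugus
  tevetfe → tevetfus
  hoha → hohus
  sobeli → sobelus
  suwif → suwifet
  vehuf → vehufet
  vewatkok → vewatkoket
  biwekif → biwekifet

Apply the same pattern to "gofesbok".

gofesboket

nerugi and suwif both have last vowel 'i' yet inflect differently (nerugus, suwifet), so the last vowel is not what conditions the rule; whether the stem ends in a vowel or a consonant is.
"gofesbok" ends in a consonant. The stems ending in a consonant (suwif → suwifet, vehuf → vehufet, vewatkok → vewatkoket) add -et.
So gofesbok → gofesboket.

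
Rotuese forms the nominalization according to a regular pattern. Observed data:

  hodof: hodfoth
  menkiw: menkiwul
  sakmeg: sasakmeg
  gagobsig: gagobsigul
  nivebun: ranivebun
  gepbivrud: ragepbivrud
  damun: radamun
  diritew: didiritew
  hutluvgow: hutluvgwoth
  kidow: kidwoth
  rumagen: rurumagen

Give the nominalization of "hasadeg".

"hasadeg" has last vowel 'e'. The stems whose last vowel is 'e' (diritew → didiritew, rumagen → rurumagen, sakmeg → sasakmeg) repeat the first consonant+vowel as a prefix.
The other patterns: stems whose last vowel is 'o' delete the last vowel and add -oth; stems whose last vowel is 'i' add -ul; stems whose last vowel is 'u' add the prefix ra-.
So hasadeg → hahasadeg.

hahasadeg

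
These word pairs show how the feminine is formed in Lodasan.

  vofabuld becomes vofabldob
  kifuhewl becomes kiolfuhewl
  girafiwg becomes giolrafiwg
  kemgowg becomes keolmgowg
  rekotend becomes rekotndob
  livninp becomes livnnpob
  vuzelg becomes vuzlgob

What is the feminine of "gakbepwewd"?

gaolkbepwewd

girafiwg and vuzelg both end in -g yet inflect differently (giolrafiwg, vuzlgob), so the final letter is not what conditions the rule; the second-to-last letter is.
"gakbepwewd" has second-to-last letter 'w'. The stems whose second-to-last letter is 'w' (girafiwg → giolrafiwg, kifuhewl → kiolfuhewl, kemgowg → keolmgowg) insert -ol- after the first vowel.
So gakbepwewd → gaolkbepwewd.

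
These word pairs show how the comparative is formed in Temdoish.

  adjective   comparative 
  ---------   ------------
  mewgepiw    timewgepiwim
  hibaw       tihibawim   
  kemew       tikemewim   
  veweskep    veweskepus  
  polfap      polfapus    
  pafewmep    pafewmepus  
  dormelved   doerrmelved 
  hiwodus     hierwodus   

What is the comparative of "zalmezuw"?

tizalmezuwim

kemew and veweskep both have last vowel 'e' yet inflect differently (tikemewim, veweskepus), so the last vowel is not what conditions the rule; the final letter is.
"zalmezuw" ends in -w. The stems ending in -w (mewgepiw → timewgepiwim, hibaw → tihibawim, kemew → tikemewim) add ti- … -im around the stem.
So zalmezuw → tizalmezuwim.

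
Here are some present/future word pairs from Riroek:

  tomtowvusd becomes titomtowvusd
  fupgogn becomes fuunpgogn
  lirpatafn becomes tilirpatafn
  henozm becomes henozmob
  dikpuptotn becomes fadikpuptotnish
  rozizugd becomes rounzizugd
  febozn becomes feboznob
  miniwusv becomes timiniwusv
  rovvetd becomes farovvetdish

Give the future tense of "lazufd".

"lazufd" has second-to-last letter 'f'. The one such stem in the data (lirpatafn → tilirpatafn) adds the prefix ti-, so the same rule applies.
So lazufd → tilazufd.

tilazufd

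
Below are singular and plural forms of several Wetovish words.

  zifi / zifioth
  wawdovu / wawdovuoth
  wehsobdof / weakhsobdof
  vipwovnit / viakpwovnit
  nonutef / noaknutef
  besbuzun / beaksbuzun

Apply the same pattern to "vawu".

vawuoth

zifi and vipwovnit both have last vowel 'i' yet inflect differently (zifioth, viakpwovnit), so the last vowel is not what conditions the rule; whether the stem ends in a vowel or a consonant is.
"vawu" ends in a vowel. The stems ending in a vowel (zifi → zifioth, wawdovu → wawdovuoth) add -oth.
So vawu → vawuoth.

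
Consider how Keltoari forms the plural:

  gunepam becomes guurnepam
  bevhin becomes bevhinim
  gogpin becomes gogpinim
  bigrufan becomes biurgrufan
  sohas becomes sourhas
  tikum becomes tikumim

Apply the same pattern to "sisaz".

bigrufan and gogpin both end in -n yet inflect differently (biurgrufan, gogpinim), so the final letter is not what conditions the rule; the last vowel is.
"sisaz" has last vowel 'a'. The stems whose last vowel is 'a' (bigrufan → biurgrufan, sohas → sourhas, gunepam → guurnepam) insert -ur- after the first vowel.
The other pattern: stems whose last vowel is 'i' or 'u' add -im.
So sisaz → siursaz.

siursaz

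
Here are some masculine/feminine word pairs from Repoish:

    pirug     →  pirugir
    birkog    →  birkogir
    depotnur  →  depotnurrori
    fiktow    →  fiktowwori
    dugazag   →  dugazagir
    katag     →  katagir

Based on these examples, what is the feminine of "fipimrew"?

birkog and fiktow both have last vowel 'o' yet inflect differently (birkogir, fiktowwori), so the last vowel is not what conditions the rule; the final letter is.
"fipimrew" ends in -w. The one such stem in the data (fiktow → fiktowwori) doubles the final consonant and adds -ori (as does depotnur), so the same rule applies.
The other pattern: stems ending in -g add -ir.
So fipimrew → fipimrewwori.

fipimrewwori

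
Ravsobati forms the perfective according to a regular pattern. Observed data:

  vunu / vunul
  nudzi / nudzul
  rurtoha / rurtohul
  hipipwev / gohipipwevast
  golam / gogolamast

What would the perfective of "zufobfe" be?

zufobful

rurtoha and golam both have last vowel 'a' yet inflect differently (rurtohul, gogolamast), so the last vowel is not what conditions the rule; whether the stem ends in a vowel or a consonant is.
"zufobfe" ends in a vowel. The stems ending in a vowel (vunu → vunul, nudzi → nudzul, rurtoha → rurtohul) drop the final letter and add -ul.
The other pattern: stems ending in a consonant add go- … -ast around the stem.
So zufobfe → zufobful.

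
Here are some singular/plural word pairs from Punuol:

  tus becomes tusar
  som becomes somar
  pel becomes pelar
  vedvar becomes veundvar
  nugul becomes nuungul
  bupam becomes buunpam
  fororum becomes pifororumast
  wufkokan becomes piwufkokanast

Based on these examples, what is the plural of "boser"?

bounser

pel and nugul both end in -l yet inflect differently (pelar, nuungul), so the final letter is not what conditions the rule; the number of vowels is.
"boser" has 2 vowels. The stems with 2 vowels (vedvar → veundvar, nugul → nuungul, bupam → buunpam) insert -un- after the first vowel.
The other patterns: stems with 1 vowel add -ar; stems with 3 vowels add pi- … -ast around the stem.
So boser → bounser.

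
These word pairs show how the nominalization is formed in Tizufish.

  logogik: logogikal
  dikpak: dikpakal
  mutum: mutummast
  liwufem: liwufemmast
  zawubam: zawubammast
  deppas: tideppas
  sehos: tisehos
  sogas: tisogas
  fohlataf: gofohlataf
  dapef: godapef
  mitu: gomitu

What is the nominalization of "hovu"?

gohovu

dikpak and zawubam both have last vowel 'a' yet inflect differently (dikpakal, zawubammast), so the last vowel is not what conditions the rule; the final letter is.
"hovu" ends in -u. The one such stem in the data (mitu → gomitu) adds the prefix go-, so the same rule applies.
So hovu → gohovu.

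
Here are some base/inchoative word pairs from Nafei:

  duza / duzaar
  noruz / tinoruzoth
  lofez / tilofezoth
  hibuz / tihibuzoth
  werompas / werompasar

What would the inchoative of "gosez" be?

tigosezoth

noruz and duza both have 2 vowels yet inflect differently (tinoruzoth, duzaar), so the number of vowels is not what conditions the rule; the final letter is.
"gosez" ends in -z. The stems ending in -z (noruz → tinoruzoth, lofez → tilofezoth, hibuz → tihibuzoth) add ti- … -oth around the stem.
So gosez → tigosezoth.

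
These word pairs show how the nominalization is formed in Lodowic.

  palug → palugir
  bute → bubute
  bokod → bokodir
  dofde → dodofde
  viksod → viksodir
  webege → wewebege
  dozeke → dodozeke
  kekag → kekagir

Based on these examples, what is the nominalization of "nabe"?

nanabe

bute and bokod both begin with b- yet inflect differently (bubute, bokodir), so the first letter is not what conditions the rule; the final letter is.
"nabe" ends in -e. The stems ending in -e (dofde → dodofde, bute → bubute, dozeke → dodozeke) repeat the first consonant+vowel as a prefix.
The other pattern: stems ending in -d or -g add -ir.
So nabe → nanabe.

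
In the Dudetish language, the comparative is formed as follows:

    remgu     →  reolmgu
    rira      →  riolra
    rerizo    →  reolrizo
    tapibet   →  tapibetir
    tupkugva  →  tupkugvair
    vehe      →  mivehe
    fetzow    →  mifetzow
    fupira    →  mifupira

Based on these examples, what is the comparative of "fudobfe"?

mifudobfe

rira and tupkugva both end in -a yet inflect differently (riolra, tupkugvair), so the final letter is not what conditions the rule; the first letter is.
"fudobfe" begins with f-. The stems beginning with f- (fetzow → mifetzow, fupira → mifupira) add the prefix mi-.
The other patterns: stems beginning with r- insert -ol- after the first vowel; stems beginning with t- add -ir.
So fudobfe → mifudobfe.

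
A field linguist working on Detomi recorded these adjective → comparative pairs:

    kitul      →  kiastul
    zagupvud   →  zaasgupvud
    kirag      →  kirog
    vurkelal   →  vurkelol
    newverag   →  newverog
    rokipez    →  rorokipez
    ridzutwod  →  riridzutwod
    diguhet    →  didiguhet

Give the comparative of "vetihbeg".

"vetihbeg" has last vowel 'e'. The stems whose last vowel is 'e' (rokipez → rorokipez, diguhet → didiguhet) repeat the first consonant+vowel as a prefix.
So vetihbeg → vevetihbeg.

vevetihbeg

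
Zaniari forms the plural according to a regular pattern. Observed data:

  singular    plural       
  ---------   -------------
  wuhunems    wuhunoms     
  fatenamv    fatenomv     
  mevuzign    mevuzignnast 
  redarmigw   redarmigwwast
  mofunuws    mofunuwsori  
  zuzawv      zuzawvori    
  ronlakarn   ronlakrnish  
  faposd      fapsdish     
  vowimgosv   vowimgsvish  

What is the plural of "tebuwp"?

tebuwpori

"tebuwp" has second-to-last letter 'w'. The stems whose second-to-last letter is 'w' (mofunuws → mofunuwsori, zuzawv → zuzawvori) add -ori.
The other patterns: stems whose second-to-last letter is 'm' change the last vowel to 'o'; stems whose second-to-last letter is 'g' double the final consonant and add -ast; stems whose second-to-last letter is 'r' or 's' delete the last vowel and add -ish.
So tebuwp → tebuwpori.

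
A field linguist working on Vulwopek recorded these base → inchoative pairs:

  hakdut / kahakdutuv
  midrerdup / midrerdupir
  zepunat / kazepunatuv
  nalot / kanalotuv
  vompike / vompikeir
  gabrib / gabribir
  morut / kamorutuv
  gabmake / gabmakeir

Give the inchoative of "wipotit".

"wipotit" ends in -t. The stems ending in -t (nalot → kanalotuv, hakdut → kahakdutuv, zepunat → kazepunatuv) add ka- … -uv around the stem.
So wipotit → kawipotituv.

kawipotituv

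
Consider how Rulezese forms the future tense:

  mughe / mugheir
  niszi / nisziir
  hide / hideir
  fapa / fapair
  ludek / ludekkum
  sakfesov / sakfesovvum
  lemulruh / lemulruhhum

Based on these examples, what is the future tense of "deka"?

dekair

"deka" ends in a vowel. The stems ending in a vowel (mughe → mugheir, niszi → nisziir, hide → hideir) add -ir.
So deka → dekair.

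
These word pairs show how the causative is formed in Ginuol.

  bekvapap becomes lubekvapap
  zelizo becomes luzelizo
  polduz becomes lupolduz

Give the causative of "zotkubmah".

luzotkubmah

Every pair shown (bekvapap → lubekvapap, zelizo → luzelizo, polduz → lupolduz) follows the same rule: add the prefix lu-.
So zotkubmah → luzotkubmah.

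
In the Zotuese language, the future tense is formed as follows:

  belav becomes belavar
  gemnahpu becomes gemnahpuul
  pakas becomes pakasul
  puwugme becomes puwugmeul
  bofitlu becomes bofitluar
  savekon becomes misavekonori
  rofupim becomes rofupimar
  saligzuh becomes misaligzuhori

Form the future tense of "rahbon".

gemnahpu and bofitlu both end in -u yet inflect differently (gemnahpuul, bofitluar), so the final letter is not what conditions the rule; the first letter is.
"rahbon" begins with r-. The one such stem in the data (rofupim → rofupimar) adds -ar, so the same rule applies.
So rahbon → rahbonar.

rahbonar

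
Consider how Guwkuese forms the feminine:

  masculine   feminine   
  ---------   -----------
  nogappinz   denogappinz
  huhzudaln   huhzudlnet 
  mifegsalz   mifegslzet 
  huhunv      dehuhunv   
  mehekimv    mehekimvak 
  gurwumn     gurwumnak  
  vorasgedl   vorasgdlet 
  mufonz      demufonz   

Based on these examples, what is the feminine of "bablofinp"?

mehekimv and huhunv both end in -v yet inflect differently (mehekimvak, dehuhunv), so the final letter is not what conditions the rule; the second-to-last letter is.
"bablofinp" has second-to-last letter 'n'. The stems whose second-to-last letter is 'n' (mufonz → demufonz, nogappinz → denogappinz, huhunv → dehuhunv) add the prefix de-.
The other patterns: stems whose second-to-last letter is 'm' add -ak; stems whose second-to-last letter is 'd' or 'l' delete the last vowel and add -et.
So bablofinp → debablofinp.

debablofinp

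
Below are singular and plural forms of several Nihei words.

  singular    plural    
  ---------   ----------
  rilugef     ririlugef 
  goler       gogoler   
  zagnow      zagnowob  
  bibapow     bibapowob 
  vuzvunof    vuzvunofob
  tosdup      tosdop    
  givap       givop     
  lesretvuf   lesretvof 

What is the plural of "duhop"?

"duhop" has last vowel 'o'. The stems whose last vowel is 'o' (zagnow → zagnowob, bibapow → bibapowob, vuzvunof → vuzvunofob) add -ob.
The other patterns: stems whose last vowel is 'e' repeat the first consonant+vowel as a prefix; stems whose last vowel is 'a' or 'u' change the last vowel to 'o'.
So duhop → duhopob.

duhopob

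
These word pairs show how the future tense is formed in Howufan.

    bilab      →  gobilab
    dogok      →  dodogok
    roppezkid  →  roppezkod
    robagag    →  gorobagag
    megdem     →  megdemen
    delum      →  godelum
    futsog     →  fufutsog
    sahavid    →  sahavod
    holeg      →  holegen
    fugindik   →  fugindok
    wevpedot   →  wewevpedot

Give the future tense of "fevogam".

dogok and fugindik both end in -k yet inflect differently (dodogok, fugindok), so the final letter is not what conditions the rule; the last vowel is.
"fevogam" has last vowel 'a'. The stems whose last vowel is 'a' (robagag → gorobagag, bilab → gobilab) add the prefix go-.
The other patterns: stems whose last vowel is 'o' repeat the first consonant+vowel as a prefix; stems whose last vowel is 'i' change the last vowel to 'o'; stems whose last vowel is 'e' add -en.
So fevogam → gofevogam.

gofevogam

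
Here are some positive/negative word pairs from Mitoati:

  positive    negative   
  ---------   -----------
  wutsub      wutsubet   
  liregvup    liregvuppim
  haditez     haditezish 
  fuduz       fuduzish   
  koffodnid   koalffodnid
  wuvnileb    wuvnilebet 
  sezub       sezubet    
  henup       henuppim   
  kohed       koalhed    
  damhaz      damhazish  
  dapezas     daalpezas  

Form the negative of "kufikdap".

kufikdappim

henup and wutsub both have last vowel 'u' yet inflect differently (henuppim, wutsubet), so the last vowel is not what conditions the rule; the final letter is.
"kufikdap" ends in -p. The stems ending in -p (henup → henuppim, liregvup → liregvuppim) double the final consonant and add -im.
The other patterns: stems ending in -b add -et; stems ending in -z add -ish; stems ending in -d or -s insert -al- after the first vowel.
So kufikdap → kufikdappim.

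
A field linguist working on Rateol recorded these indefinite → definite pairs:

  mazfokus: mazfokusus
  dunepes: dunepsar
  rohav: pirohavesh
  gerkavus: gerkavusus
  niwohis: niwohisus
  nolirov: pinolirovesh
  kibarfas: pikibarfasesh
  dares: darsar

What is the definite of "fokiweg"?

dares and gerkavus both end in -s yet inflect differently (darsar, gerkavusus), so the final letter is not what conditions the rule; the last vowel is.
"fokiweg" has last vowel 'e'. The stems whose last vowel is 'e' (dares → darsar, dunepes → dunepsar) delete the last vowel and add -ar.
So fokiweg → fokiwgar.

fokiwgar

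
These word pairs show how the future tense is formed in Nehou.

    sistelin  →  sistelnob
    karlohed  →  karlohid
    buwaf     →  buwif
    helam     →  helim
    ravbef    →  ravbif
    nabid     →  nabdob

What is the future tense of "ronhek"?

nabid and karlohed both end in -d yet inflect differently (nabdob, karlohid), so the final letter is not what conditions the rule; the last vowel is.
"ronhek" has last vowel 'e'. The stems whose last vowel is 'e' (ravbef → ravbif, karlohed → karlohid) change the last vowel to 'i'.
The other pattern: stems whose last vowel is 'i' delete the last vowel and add -ob.
So ronhek → ronhik.

ronhik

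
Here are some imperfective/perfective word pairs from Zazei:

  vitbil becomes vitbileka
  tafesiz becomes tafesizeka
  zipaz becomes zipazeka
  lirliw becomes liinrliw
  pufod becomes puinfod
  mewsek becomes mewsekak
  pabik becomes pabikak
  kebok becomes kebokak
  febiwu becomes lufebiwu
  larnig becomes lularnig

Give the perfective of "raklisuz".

vitbil and lirliw both have last vowel 'i' yet inflect differently (vitbileka, liinrliw), so the last vowel is not what conditions the rule; the final letter is.
"raklisuz" ends in -z. The stems ending in -z (tafesiz → tafesizeka, zipaz → zipazeka) add -eka.
The other patterns: stems ending in -d or -w insert -in- after the first vowel; stems ending in -k add -ak; stems ending in -g or -u add the prefix lu-.
So raklisuz → raklisuzeka.

raklisuzeka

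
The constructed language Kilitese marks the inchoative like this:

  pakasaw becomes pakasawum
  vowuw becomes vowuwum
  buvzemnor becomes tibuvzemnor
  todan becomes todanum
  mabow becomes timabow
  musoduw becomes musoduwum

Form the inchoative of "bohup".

mabow and musoduw both end in -w yet inflect differently (timabow, musoduwum), so the final letter is not what conditions the rule; the last vowel is.
"bohup" has last vowel 'u'. The stems whose last vowel is 'u' (musoduw → musoduwum, vowuw → vowuwum) add -um.
The other pattern: stems whose last vowel is 'o' add the prefix ti-.
So bohup → bohupum.

bohupum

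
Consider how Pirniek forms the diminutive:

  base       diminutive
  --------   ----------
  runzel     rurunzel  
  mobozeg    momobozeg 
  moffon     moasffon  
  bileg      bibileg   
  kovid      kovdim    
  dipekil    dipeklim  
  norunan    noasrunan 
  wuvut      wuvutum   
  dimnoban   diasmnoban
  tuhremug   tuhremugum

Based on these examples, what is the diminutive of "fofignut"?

tuhremug and bileg both end in -g yet inflect differently (tuhremugum, bibileg), so the final letter is not what conditions the rule; the last vowel is.
"fofignut" has last vowel 'u'. The stems whose last vowel is 'u' (tuhremug → tuhremugum, wuvut → wuvutum) add -um.
So fofignut → fofignutum.

fofignutum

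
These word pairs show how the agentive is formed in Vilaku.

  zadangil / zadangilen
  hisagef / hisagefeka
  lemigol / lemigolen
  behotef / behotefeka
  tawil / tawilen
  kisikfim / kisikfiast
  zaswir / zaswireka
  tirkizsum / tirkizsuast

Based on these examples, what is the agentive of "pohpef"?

tawil and kisikfim both have last vowel 'i' yet inflect differently (tawilen, kisikfiast), so the last vowel is not what conditions the rule; the final letter is.
"pohpef" ends in -f. The stems ending in -f (behotef → behotefeka, hisagef → hisagefeka) add -eka.
The other patterns: stems ending in -l add -en; stems ending in -m drop the final letter and add -ast.
So pohpef → pohpefeka.

pohpefeka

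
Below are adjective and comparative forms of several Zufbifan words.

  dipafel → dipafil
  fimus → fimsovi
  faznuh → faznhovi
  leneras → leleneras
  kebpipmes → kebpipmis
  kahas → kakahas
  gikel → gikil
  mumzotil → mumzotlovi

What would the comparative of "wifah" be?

"wifah" has last vowel 'a'. The stems whose last vowel is 'a' (kahas → kakahas, leneras → leleneras) repeat the first consonant+vowel as a prefix.
The other patterns: stems whose last vowel is 'i' or 'u' delete the last vowel and add -ovi; stems whose last vowel is 'e' change the last vowel to 'i'.
So wifah → wiwifah.

wiwifah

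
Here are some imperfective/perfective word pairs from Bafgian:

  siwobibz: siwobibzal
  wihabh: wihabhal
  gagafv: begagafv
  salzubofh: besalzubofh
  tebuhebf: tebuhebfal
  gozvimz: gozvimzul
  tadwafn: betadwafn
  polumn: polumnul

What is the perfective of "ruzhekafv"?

"ruzhekafv" has second-to-last letter 'f'. The stems whose second-to-last letter is 'f' (tadwafn → betadwafn, salzubofh → besalzubofh, gagafv → begagafv) add the prefix be-.
The other patterns: stems whose second-to-last letter is 'b' add -al; stems whose second-to-last letter is 'm' add -ul.
So ruzhekafv → beruzhekafv.

beruzhekafv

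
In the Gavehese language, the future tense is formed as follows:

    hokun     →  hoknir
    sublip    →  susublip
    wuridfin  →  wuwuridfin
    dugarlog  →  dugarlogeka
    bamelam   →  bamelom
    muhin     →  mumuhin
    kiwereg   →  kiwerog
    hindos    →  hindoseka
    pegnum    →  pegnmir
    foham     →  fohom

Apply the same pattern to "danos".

danoseka

"danos" has last vowel 'o'. The stems whose last vowel is 'o' (dugarlog → dugarlogeka, hindos → hindoseka) add -eka.
So danos → danoseka.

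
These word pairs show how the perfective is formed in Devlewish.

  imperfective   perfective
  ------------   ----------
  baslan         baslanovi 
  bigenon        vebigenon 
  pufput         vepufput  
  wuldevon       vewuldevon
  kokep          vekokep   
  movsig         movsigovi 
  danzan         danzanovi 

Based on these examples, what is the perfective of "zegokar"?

danzan and bigenon both end in -n yet inflect differently (danzanovi, vebigenon), so the final letter is not what conditions the rule; the last vowel is.
"zegokar" has last vowel 'a'. The stems whose last vowel is 'a' (danzan → danzanovi, baslan → baslanovi) add -ovi.
The other pattern: stems whose last vowel is 'e', 'o' or 'u' add the prefix ve-.
So zegokar → zegokarovi.

zegokarovi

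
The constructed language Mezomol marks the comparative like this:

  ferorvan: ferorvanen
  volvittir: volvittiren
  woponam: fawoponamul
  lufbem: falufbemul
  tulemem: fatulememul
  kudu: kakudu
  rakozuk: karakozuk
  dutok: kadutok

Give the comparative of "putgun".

ferorvan and woponam both have last vowel 'a' yet inflect differently (ferorvanen, fawoponamul), so the last vowel is not what conditions the rule; the final letter is.
"putgun" ends in -n. The one such stem in the data (ferorvan → ferorvanen) adds -en, so the same rule applies.
The other patterns: stems ending in -m add fa- … -ul around the stem; stems ending in -k or -u add the prefix ka-.
So putgun → putgunen.

putgunen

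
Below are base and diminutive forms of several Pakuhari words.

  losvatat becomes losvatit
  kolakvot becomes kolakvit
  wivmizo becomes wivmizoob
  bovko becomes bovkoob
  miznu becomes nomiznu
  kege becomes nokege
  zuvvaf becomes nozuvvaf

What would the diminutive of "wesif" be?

kolakvot and wivmizo both have last vowel 'o' yet inflect differently (kolakvit, wivmizoob), so the last vowel is not what conditions the rule; the final letter is.
"wesif" ends in -f. The one such stem in the data (zuvvaf → nozuvvaf) adds the prefix no-, so the same rule applies.
The other patterns: stems ending in -t change the last vowel to 'i'; stems ending in -o add -ob.
So wesif → nowesif.

nowesif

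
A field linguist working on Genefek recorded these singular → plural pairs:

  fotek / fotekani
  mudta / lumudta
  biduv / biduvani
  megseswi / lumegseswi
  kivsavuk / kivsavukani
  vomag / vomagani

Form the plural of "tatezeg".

mudta and vomag both have last vowel 'a' yet inflect differently (lumudta, vomagani), so the last vowel is not what conditions the rule; whether the stem ends in a vowel or a consonant is.
"tatezeg" ends in a consonant. The stems ending in a consonant (kivsavuk → kivsavukani, biduv → biduvani, fotek → fotekani) add -ani.
The other pattern: stems ending in a vowel add the prefix lu-.
So tatezeg → tatezegani.

tatezegani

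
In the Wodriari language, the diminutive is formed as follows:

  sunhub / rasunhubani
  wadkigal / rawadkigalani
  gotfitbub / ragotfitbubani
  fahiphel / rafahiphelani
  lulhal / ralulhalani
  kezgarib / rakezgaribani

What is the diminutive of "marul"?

ramarulani

Every pair shown (sunhub → rasunhubani, wadkigal → rawadkigalani, gotfitbub → ragotfitbubani, …) follows the same rule: add ra- … -ani around the stem.
So marul → ramarulani.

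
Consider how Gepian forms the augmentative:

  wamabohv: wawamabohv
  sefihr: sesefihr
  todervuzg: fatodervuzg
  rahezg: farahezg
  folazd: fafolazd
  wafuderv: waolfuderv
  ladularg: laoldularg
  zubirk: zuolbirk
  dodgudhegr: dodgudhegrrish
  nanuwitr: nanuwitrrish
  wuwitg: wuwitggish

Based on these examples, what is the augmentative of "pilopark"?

piollopark

wamabohv and wafuderv both end in -v yet inflect differently (wawamabohv, waolfuderv), so the final letter is not what conditions the rule; the second-to-last letter is.
"pilopark" has second-to-last letter 'r'. The stems whose second-to-last letter is 'r' (wafuderv → waolfuderv, ladularg → laoldularg, zubirk → zuolbirk) insert -ol- after the first vowel.
The other patterns: stems whose second-to-last letter is 'h' repeat the first consonant+vowel as a prefix; stems whose second-to-last letter is 'z' add the prefix fa-; stems whose second-to-last letter is 'g' or 't' double the final consonant and add -ish.
So pilopark → piollopark.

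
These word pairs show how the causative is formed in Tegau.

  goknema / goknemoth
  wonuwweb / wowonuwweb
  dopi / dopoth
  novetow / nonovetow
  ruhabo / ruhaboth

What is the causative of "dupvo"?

dupvoth

ruhabo and novetow both have last vowel 'o' yet inflect differently (ruhaboth, nonovetow), so the last vowel is not what conditions the rule; whether the stem ends in a vowel or a consonant is.
"dupvo" ends in a vowel. The stems ending in a vowel (goknema → goknemoth, dopi → dopoth, ruhabo → ruhaboth) drop the final letter and add -oth.
The other pattern: stems ending in a consonant repeat the first consonant+vowel as a prefix.
So dupvo → dupvoth.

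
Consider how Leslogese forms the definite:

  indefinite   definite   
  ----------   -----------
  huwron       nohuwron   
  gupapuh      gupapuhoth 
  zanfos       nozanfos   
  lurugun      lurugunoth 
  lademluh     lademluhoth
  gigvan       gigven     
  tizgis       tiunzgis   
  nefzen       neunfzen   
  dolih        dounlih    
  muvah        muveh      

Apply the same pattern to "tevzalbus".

gigvan and lurugun both end in -n yet inflect differently (gigven, lurugunoth), so the final letter is not what conditions the rule; the last vowel is.
"tevzalbus" has last vowel 'u'. The stems whose last vowel is 'u' (lurugun → lurugunoth, lademluh → lademluhoth, gupapuh → gupapuhoth) add -oth.
The other patterns: stems whose last vowel is 'a' change the last vowel to 'e'; stems whose last vowel is 'e' or 'i' insert -un- after the first vowel; stems whose last vowel is 'o' add the prefix no-.
So tevzalbus → tevzalbusoth.

tevzalbusoth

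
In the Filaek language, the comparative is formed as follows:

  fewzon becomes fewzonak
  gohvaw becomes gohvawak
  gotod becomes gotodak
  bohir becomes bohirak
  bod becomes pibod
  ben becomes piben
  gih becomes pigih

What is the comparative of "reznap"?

gotod and bod both end in -d yet inflect differently (gotodak, pibod), so the final letter is not what conditions the rule; the number of vowels is.
"reznap" has 2 vowels. The stems with 2 vowels (fewzon → fewzonak, gohvaw → gohvawak, gotod → gotodak) add -ak.
The other pattern: stems with 1 vowel add the prefix pi-.
So reznap → reznapak.

reznapak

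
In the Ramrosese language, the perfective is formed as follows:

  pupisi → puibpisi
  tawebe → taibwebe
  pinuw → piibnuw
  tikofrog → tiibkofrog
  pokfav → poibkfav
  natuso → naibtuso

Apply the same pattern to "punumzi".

puibnumzi

Every pair shown (pupisi → puibpisi, tawebe → taibwebe, pinuw → piibnuw, …) follows the same rule: insert -ib- after the first vowel.
So punumzi → puibnumzi.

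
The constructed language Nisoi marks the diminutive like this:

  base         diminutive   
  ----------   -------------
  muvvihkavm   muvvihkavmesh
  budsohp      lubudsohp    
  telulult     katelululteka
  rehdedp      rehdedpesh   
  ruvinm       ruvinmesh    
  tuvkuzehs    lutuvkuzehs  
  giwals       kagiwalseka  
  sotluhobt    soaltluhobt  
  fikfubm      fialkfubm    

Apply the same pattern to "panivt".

panivtesh

tuvkuzehs and giwals both end in -s yet inflect differently (lutuvkuzehs, kagiwalseka), so the final letter is not what conditions the rule; the second-to-last letter is.
"panivt" has second-to-last letter 'v'. The one such stem in the data (muvvihkavm → muvvihkavmesh) adds -esh, so the same rule applies.
The other patterns: stems whose second-to-last letter is 'h' add the prefix lu-; stems whose second-to-last letter is 'l' add ka- … -eka around the stem; stems whose second-to-last letter is 'b' insert -al- after the first vowel.
So panivt → panivtesh.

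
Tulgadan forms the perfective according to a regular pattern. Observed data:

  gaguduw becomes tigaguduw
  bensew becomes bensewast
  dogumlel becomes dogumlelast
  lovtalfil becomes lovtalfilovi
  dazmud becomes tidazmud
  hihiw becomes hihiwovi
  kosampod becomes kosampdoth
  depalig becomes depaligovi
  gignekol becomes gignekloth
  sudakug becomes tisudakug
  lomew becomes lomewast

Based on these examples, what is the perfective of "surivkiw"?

dogumlel and lovtalfil both end in -l yet inflect differently (dogumlelast, lovtalfilovi), so the final letter is not what conditions the rule; the last vowel is.
"surivkiw" has last vowel 'i'. The stems whose last vowel is 'i' (lovtalfil → lovtalfilovi, depalig → depaligovi, hihiw → hihiwovi) add -ovi.
So surivkiw → surivkiwovi.

surivkiwovi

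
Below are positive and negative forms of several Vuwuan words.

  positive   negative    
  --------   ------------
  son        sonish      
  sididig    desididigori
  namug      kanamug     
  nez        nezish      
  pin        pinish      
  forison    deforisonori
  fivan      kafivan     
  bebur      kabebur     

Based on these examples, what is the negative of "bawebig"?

son and fivan both end in -n yet inflect differently (sonish, kafivan), so the final letter is not what conditions the rule; the number of vowels is.
"bawebig" has 3 vowels. The stems with 3 vowels (forison → deforisonori, sididig → desididigori) add de- … -ori around the stem.
The other patterns: stems with 1 vowel add -ish; stems with 2 vowels add the prefix ka-.
So bawebig → debawebigori.

debawebigori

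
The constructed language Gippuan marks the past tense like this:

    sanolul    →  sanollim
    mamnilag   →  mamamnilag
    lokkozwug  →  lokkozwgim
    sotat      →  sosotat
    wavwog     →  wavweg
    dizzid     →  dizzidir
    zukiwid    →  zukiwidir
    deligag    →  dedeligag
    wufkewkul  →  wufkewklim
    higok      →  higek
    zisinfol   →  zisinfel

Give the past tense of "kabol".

mamnilag and wavwog both end in -g yet inflect differently (mamamnilag, wavweg), so the final letter is not what conditions the rule; the last vowel is.
"kabol" has last vowel 'o'. The stems whose last vowel is 'o' (higok → higek, wavwog → wavweg, zisinfol → zisinfel) change the last vowel to 'e'.
The other patterns: stems whose last vowel is 'a' repeat the first consonant+vowel as a prefix; stems whose last vowel is 'i' add -ir; stems whose last vowel is 'u' delete the last vowel and add -im.
So kabol → kabel.

kabel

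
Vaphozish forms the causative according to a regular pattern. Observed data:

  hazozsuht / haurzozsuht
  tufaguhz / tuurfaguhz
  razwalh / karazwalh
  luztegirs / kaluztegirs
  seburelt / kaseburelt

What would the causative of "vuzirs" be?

hazozsuht and seburelt both end in -t yet inflect differently (haurzozsuht, kaseburelt), so the final letter is not what conditions the rule; the second-to-last letter is.
"vuzirs" has second-to-last letter 'r'. The one such stem in the data (luztegirs → kaluztegirs) adds the prefix ka-, so the same rule applies.
The other pattern: stems whose second-to-last letter is 'h' insert -ur- after the first vowel.
So vuzirs → kavuzirs.

kavuzirs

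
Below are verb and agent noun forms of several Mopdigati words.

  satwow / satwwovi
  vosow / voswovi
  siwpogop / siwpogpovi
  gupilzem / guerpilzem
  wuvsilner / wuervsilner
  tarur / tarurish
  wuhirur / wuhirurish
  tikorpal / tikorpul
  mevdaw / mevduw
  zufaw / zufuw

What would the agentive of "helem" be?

heerlem

wuvsilner and tarur both end in -r yet inflect differently (wuervsilner, tarurish), so the final letter is not what conditions the rule; the last vowel is.
"helem" has last vowel 'e'. The stems whose last vowel is 'e' (gupilzem → guerpilzem, wuvsilner → wuervsilner) insert -er- after the first vowel.
The other patterns: stems whose last vowel is 'o' delete the last vowel and add -ovi; stems whose last vowel is 'u' add -ish; stems whose last vowel is 'a' change the last vowel to 'u'.
So helem → heerlem.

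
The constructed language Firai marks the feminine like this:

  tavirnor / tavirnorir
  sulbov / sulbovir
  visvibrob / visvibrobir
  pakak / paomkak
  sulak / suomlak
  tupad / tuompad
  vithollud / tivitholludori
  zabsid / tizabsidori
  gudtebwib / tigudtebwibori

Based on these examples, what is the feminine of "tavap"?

taomvap

"tavap" has last vowel 'a'. The stems whose last vowel is 'a' (pakak → paomkak, sulak → suomlak, tupad → tuompad) insert -om- after the first vowel.
So tavap → taomvap.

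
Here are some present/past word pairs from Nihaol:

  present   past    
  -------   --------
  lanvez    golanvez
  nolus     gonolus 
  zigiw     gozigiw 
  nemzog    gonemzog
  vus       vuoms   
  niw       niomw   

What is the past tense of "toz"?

nolus and vus both end in -s yet inflect differently (gonolus, vuoms), so the final letter is not what conditions the rule; the number of vowels is.
"toz" has 1 vowel. The stems with 1 vowel (vus → vuoms, niw → niomw) insert -om- after the first vowel.
So toz → toomz.

toomz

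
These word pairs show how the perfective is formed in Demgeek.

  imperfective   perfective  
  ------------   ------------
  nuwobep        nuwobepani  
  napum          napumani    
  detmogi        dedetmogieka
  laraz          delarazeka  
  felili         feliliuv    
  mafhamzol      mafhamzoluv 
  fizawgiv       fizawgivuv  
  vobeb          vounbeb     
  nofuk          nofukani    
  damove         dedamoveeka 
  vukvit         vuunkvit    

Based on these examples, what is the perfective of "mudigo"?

felili and detmogi both end in -i yet inflect differently (feliliuv, dedetmogieka), so the final letter is not what conditions the rule; the first letter is.
"mudigo" begins with m-. The one such stem in the data (mafhamzol → mafhamzoluv) adds -uv, so the same rule applies.
The other patterns: stems beginning with n- add -ani; stems beginning with v- insert -un- after the first vowel; stems beginning with d- or l- add de- … -eka around the stem.
So mudigo → mudigouv.

mudigouv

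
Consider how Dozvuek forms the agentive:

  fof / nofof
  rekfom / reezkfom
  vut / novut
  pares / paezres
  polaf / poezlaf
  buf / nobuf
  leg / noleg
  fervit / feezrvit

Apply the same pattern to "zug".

"zug" has 1 vowel. The stems with 1 vowel (leg → noleg, vut → novut, fof → nofof) add the prefix no-.
The other pattern: stems with 2 vowels insert -ez- after the first vowel.
So zug → nozug.

nozug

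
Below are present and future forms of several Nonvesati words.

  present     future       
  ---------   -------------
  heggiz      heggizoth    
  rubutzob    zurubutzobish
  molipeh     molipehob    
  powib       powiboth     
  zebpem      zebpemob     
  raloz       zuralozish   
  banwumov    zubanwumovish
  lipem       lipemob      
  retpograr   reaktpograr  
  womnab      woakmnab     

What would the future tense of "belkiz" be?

womnab and powib both end in -b yet inflect differently (woakmnab, powiboth), so the final letter is not what conditions the rule; the last vowel is.
"belkiz" has last vowel 'i'. The stems whose last vowel is 'i' (heggiz → heggizoth, powib → powiboth) add -oth.
So belkiz → belkizoth.

belkizoth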